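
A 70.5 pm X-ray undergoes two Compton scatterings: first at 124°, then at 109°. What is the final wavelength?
77.4993 pm

Apply Compton shift twice:

First scattering at θ₁ = 124°:
Δλ₁ = λ_C(1 - cos(124°))
Δλ₁ = 2.4263 × 1.5592
Δλ₁ = 3.7831 pm

After first scattering:
λ₁ = 70.5 + 3.7831 = 74.2831 pm

Second scattering at θ₂ = 109°:
Δλ₂ = λ_C(1 - cos(109°))
Δλ₂ = 2.4263 × 1.3256
Δλ₂ = 3.2162 pm

Final wavelength:
λ₂ = 74.2831 + 3.2162 = 77.4993 pm

Total shift: Δλ_total = 3.7831 + 3.2162 = 6.9993 pm

(Intermediate values are shown rounded; full precision is carried through to the final answer.)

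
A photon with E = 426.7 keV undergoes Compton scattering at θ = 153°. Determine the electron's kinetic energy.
261.2514 keV

By energy conservation: K_e = E_initial - E_final

First find the scattered photon energy:
Initial wavelength: λ = hc/E = 2.9057 pm
Compton shift: Δλ = λ_C(1 - cos(153°)) = 4.5882 pm
Final wavelength: λ' = 2.9057 + 4.5882 = 7.4938 pm
Final photon energy: E' = hc/λ' = 165.4486 keV

Electron kinetic energy:
K_e = E - E' = 426.7000 - 165.4486 = 261.2514 keV

(Intermediate values are shown rounded; full precision is carried through to the final answer.)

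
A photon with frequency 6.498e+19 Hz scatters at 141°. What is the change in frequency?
3.139e+19 Hz (decrease)

Convert frequency to wavelength (c = 299792458 m/s):
λ₀ = c/f₀ = 299792458/6.498e+19 = 4.6136112e-12 m = 4.6136 pm

Calculate Compton shift:
Δλ = λ_C(1 - cos(141°)) = 4.3119 pm

Final wavelength:
λ' = λ₀ + Δλ = 4.6136 + 4.3119 = 8.9255 pm

Final frequency:
f' = c/λ' = 299792458/8.9255187e-12 = 3.3588239e+19 Hz

Frequency shift (decrease):
Δf = f₀ - f' = 6.498e+19 - 3.3588239e+19 = 3.139e+19 Hz

(Intermediate values are shown rounded; full precision is carried through to the final answer.)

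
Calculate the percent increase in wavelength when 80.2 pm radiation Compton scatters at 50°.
1.0807%

Calculate the Compton shift:
Δλ = λ_C(1 - cos(50°))
Δλ = 2.4263 × (1 - cos(50°))
Δλ = 2.4263 × 0.3572
Δλ = 0.8667 pm

Percentage change:
(Δλ/λ₀) × 100 = (0.8667/80.2) × 100
= 1.0807%

(Intermediate values are shown rounded; full precision is carried through to the final answer.)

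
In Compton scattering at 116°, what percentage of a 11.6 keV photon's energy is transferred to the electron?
0.0316 (or 3.16%)

Calculate initial and final photon energies:

Initial: E₀ = 11.6 keV → λ₀ = 106.8829 pm
Compton shift: Δλ = 3.4899 pm
Final wavelength: λ' = 110.3729 pm
Final energy: E' = 11.2332 keV

Fractional energy loss:
(E₀ - E')/E₀ = (11.6000 - 11.2332)/11.6000
= 0.3668/11.6000
= 0.0316
= 3.16%

(Intermediate values are shown rounded; full precision is carried through to the final answer.)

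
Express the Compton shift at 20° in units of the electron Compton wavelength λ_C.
0.0603 λ_C

The Compton shift formula is:
Δλ = λ_C(1 - cos θ)

Dividing both sides by λ_C:
Δλ/λ_C = 1 - cos θ

For θ = 20°:
Δλ/λ_C = 1 - cos(20°)
Δλ/λ_C = 1 - 0.9397
Δλ/λ_C = 0.0603

This means the shift is 0.0603 × λ_C = 0.1463 pm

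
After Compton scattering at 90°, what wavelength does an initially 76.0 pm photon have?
78.4263 pm

Using the Compton formula: λ' = λ + λ_C(1 − cos θ)

For θ = 90°, cos θ = 0 (exact) = 0.0000, so:
1 − cos 90° = 1 − (0) = 1.0000

Δλ = λ_C × 1.0000 = 2.4263 × 1.0000 = 2.4263 pm

λ' = 76.0 + 2.4263 = 78.4263 pm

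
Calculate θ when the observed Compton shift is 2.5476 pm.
92.87°

From the Compton formula Δλ = λ_C(1 - cos θ), we can solve for θ:

cos θ = 1 - Δλ/λ_C

Given:
- Δλ = 2.5476 pm
- λ_C = h/(m_e·c) ≈ 2.42631024 pm

cos θ = 1 - 2.5476/2.42631024
cos θ = 1 - 1.049989
cos θ = -0.049989

θ = arccos(-0.049989)
θ = 92.87°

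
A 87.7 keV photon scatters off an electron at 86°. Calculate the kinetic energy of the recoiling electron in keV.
12.0739 keV

By energy conservation: K_e = E_initial - E_final

First find the scattered photon energy:
Initial wavelength: λ = hc/E = 14.1373 pm
Compton shift: Δλ = λ_C(1 - cos(86°)) = 2.2571 pm
Final wavelength: λ' = 14.1373 + 2.2571 = 16.3944 pm
Final photon energy: E' = hc/λ' = 75.6261 keV

Electron kinetic energy:
K_e = E - E' = 87.7000 - 75.6261 = 12.0739 keV

(Intermediate values are shown rounded; full precision is carried through to the final answer.)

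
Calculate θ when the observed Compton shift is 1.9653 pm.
79.05°

From the Compton formula Δλ = λ_C(1 - cos θ), we can solve for θ:

cos θ = 1 - Δλ/λ_C

Given:
- Δλ = 1.9653 pm
- λ_C = h/(m_e·c) ≈ 2.42631024 pm

cos θ = 1 - 1.9653/2.42631024
cos θ = 1 - 0.809995
cos θ = 0.190005

θ = arccos(0.190005)
θ = 79.05°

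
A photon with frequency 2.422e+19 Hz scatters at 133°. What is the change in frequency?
6.005e+18 Hz (decrease)

Convert frequency to wavelength (c = 299792458 m/s):
λ₀ = c/f₀ = 299792458/2.422e+19 = 1.2377888e-11 m = 12.3779 pm

Calculate Compton shift:
Δλ = λ_C(1 - cos(133°)) = 4.0810 pm

Final wavelength:
λ' = λ₀ + Δλ = 12.3779 + 4.0810 = 16.4589 pm

Final frequency:
f' = c/λ' = 299792458/1.6458938e-11 = 1.8214568e+19 Hz

Frequency shift (decrease):
Δf = f₀ - f' = 2.422e+19 - 1.8214568e+19 = 6.005e+18 Hz

(Intermediate values are shown rounded; full precision is carried through to the final answer.)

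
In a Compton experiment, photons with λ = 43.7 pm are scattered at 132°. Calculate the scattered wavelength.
47.7498 pm

Using the Compton scattering formula:
λ' = λ + Δλ = λ + λ_C(1 - cos θ)

Given:
- Initial wavelength λ = 43.7 pm
- Scattering angle θ = 132°
- Compton wavelength λ_C ≈ 2.4263 pm

Calculate the shift:
Δλ = 2.4263 × (1 - cos(132°))
Δλ = 2.4263 × 1.6691
Δλ = 4.0498 pm

Final wavelength:
λ' = 43.7 + 4.0498 = 47.7498 pm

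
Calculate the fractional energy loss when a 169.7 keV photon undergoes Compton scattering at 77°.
0.2047 (or 20.47%)

Calculate initial and final photon energies:

Initial: E₀ = 169.7 keV → λ₀ = 7.3061 pm
Compton shift: Δλ = 1.8805 pm
Final wavelength: λ' = 9.1866 pm
Final energy: E' = 134.9621 keV

Fractional energy loss:
(E₀ - E')/E₀ = (169.7000 - 134.9621)/169.7000
= 34.7379/169.7000
= 0.2047
= 20.47%

(Intermediate values are shown rounded; full precision is carried through to the final answer.)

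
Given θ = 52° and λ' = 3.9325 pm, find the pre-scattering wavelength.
3.0000 pm

From λ' = λ + Δλ, we have λ = λ' - Δλ

First calculate the Compton shift:
Δλ = λ_C(1 - cos θ)
Δλ = 2.4263 × (1 - cos(52°))
Δλ = 2.4263 × 0.3843
Δλ = 0.9325 pm

Initial wavelength:
λ = λ' - Δλ
λ = 3.9325 - 0.9325
λ = 3.0000 pm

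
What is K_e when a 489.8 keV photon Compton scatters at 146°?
311.8953 keV

By energy conservation: K_e = E_initial - E_final

First find the scattered photon energy:
Initial wavelength: λ = hc/E = 2.5313 pm
Compton shift: Δλ = λ_C(1 - cos(146°)) = 4.4378 pm
Final wavelength: λ' = 2.5313 + 4.4378 = 6.9691 pm
Final photon energy: E' = hc/λ' = 177.9047 keV

Electron kinetic energy:
K_e = E - E' = 489.8000 - 177.9047 = 311.8953 keV

(Intermediate values are shown rounded; full precision is carried through to the final answer.)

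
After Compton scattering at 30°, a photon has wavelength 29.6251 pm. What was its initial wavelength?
29.3000 pm

From λ' = λ + Δλ, we have λ = λ' - Δλ

First calculate the Compton shift:
Δλ = λ_C(1 - cos θ)
Δλ = 2.4263 × (1 - cos(30°))
Δλ = 2.4263 × 0.1340
Δλ = 0.3251 pm

Initial wavelength:
λ = λ' - Δλ
λ = 29.6251 - 0.3251
λ = 29.3000 pm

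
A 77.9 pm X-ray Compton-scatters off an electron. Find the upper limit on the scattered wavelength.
82.7526 pm (at θ = 180°)

The Compton shift is Δλ = λ_C(1 − cos θ).

Since cos θ ranges from −1 to 1, the factor (1 − cos θ) ranges from 0 to 2; the maximum shift occurs at θ = 180° (backscattering):
Δλ_max = 2λ_C = 2 × 2.4263 pm = 4.8526 pm

Maximum scattered wavelength:
λ'_max = λ₀ + Δλ_max = 77.9 + 4.8526 = 82.7526 pm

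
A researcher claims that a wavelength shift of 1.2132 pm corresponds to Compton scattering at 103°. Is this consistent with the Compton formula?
No, inconsistent

Calculate the expected shift for θ = 103°:

Δλ_expected = λ_C(1 - cos(103°))
Δλ_expected = 2.4263 × (1 - cos(103°))
Δλ_expected = 2.4263 × 1.2250
Δλ_expected = 2.9721 pm

Given shift: 1.2132 pm
Expected shift: 2.9721 pm
Difference: 1.7590 pm

The values do not match. The given shift corresponds to θ ≈ 60.0°, not 103°.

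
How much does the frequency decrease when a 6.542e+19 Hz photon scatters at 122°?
2.928e+19 Hz (decrease)

Convert frequency to wavelength (c = 299792458 m/s):
λ₀ = c/f₀ = 299792458/6.542e+19 = 4.5825811e-12 m = 4.5826 pm

Calculate Compton shift:
Δλ = λ_C(1 - cos(122°)) = 3.7121 pm

Final wavelength:
λ' = λ₀ + Δλ = 4.5826 + 3.7121 = 8.2946 pm

Final frequency:
f' = c/λ' = 299792458/8.2946399e-12 = 3.6142914e+19 Hz

Frequency shift (decrease):
Δf = f₀ - f' = 6.542e+19 - 3.6142914e+19 = 2.928e+19 Hz

(Intermediate values are shown rounded; full precision is carried through to the final answer.)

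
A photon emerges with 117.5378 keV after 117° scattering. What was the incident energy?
176.6000 keV

Convert final energy to wavelength (hc ≈ 1239.842 keV·pm):
λ' = hc/E' = 1239.842 / 117.5378 = 10.5485 pm

Calculate the Compton shift:
Δλ = λ_C(1 - cos(117°))
Δλ = 2.4263 × (1 - cos(117°))
Δλ = 3.5278 pm

Initial wavelength:
λ = λ' - Δλ = 10.5485 - 3.5278 = 7.0206 pm

Initial energy:
E = hc/λ = 1239.842 / 7.0206 = 176.6000 keV

(Intermediate values are shown rounded; full precision is carried through to the final answer.)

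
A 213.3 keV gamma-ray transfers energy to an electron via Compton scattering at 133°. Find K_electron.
87.9839 keV

By energy conservation: K_e = E_initial - E_final

First find the scattered photon energy:
Initial wavelength: λ = hc/E = 5.8127 pm
Compton shift: Δλ = λ_C(1 - cos(133°)) = 4.0810 pm
Final wavelength: λ' = 5.8127 + 4.0810 = 9.8937 pm
Final photon energy: E' = hc/λ' = 125.3161 keV

Electron kinetic energy:
K_e = E - E' = 213.3000 - 125.3161 = 87.9839 keV

(Intermediate values are shown rounded; full precision is carried through to the final answer.)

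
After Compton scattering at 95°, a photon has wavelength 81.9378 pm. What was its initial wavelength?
79.3000 pm

From λ' = λ + Δλ, we have λ = λ' - Δλ

First calculate the Compton shift:
Δλ = λ_C(1 - cos θ)
Δλ = 2.4263 × (1 - cos(95°))
Δλ = 2.4263 × 1.0872
Δλ = 2.6378 pm

Initial wavelength:
λ = λ' - Δλ
λ = 81.9378 - 2.6378
λ = 79.3000 pm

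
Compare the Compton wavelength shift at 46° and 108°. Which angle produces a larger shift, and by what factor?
108° produces the larger shift by a factor of 4.287

Calculate both shifts using Δλ = λ_C(1 - cos θ):

For θ₁ = 46°:
Δλ₁ = 2.4263 × (1 - cos(46°))
Δλ₁ = 2.4263 × 0.3053
Δλ₁ = 0.7409 pm

For θ₂ = 108°:
Δλ₂ = 2.4263 × (1 - cos(108°))
Δλ₂ = 2.4263 × 1.3090
Δλ₂ = 3.1761 pm

The 108° angle produces the larger shift.
Ratio: 3.1761/0.7409 = 4.287

(Intermediate values are shown rounded; full precision is carried through to the final answer.)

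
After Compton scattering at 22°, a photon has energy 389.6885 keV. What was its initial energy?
412.6001 keV

Convert final energy to wavelength (hc ≈ 1239.842 keV·pm):
λ' = hc/E' = 1239.842 / 389.6885 = 3.1816 pm

Calculate the Compton shift:
Δλ = λ_C(1 - cos(22°))
Δλ = 2.4263 × (1 - cos(22°))
Δλ = 0.1767 pm

Initial wavelength:
λ = λ' - Δλ = 3.1816 - 0.1767 = 3.0049 pm

Initial energy:
E = hc/λ = 1239.842 / 3.0049 = 412.6001 keV

(Intermediate values are shown rounded; full precision is carried through to the final answer.)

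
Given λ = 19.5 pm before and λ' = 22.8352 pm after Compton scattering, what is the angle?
112.00°

First find the wavelength shift:
Δλ = λ' - λ = 22.8352 - 19.5 = 3.3352 pm

Using Δλ = λ_C(1 - cos θ), with λ_C = h/(m_e·c) ≈ 2.42631024 pm:
cos θ = 1 - Δλ/λ_C
cos θ = 1 - 3.3352/2.42631024
cos θ = -0.374598

θ = arccos(-0.374598)
θ = 112.00°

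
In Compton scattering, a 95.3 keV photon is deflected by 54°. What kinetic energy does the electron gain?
6.8034 keV

By energy conservation: K_e = E_initial - E_final

First find the scattered photon energy:
Initial wavelength: λ = hc/E = 13.0099 pm
Compton shift: Δλ = λ_C(1 - cos(54°)) = 1.0002 pm
Final wavelength: λ' = 13.0099 + 1.0002 = 14.0100 pm
Final photon energy: E' = hc/λ' = 88.4966 keV

Electron kinetic energy:
K_e = E - E' = 95.3000 - 88.4966 = 6.8034 keV

(Intermediate values are shown rounded; full precision is carried through to the final answer.)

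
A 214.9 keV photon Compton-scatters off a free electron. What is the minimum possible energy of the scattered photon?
116.7238 keV (at θ = 180°)

The scattered photon has minimum energy when its wavelength is maximum, i.e., when the Compton shift Δλ = λ_C(1 − cos θ) is maximum. This occurs at θ = 180° (backscattering), giving Δλ_max = 2λ_C = 4.8526 pm.

Initial wavelength: λ₀ = hc/E₀ = 5.7694 pm
Maximum final wavelength: λ'_max = λ₀ + 2λ_C = 5.7694 + 4.8526 = 10.6220 pm
Minimum final energy: E'_min = hc/λ'_max = 116.7238 keV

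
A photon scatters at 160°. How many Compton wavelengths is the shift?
1.9397 λ_C

The Compton shift formula is:
Δλ = λ_C(1 - cos θ)

Dividing both sides by λ_C:
Δλ/λ_C = 1 - cos θ

For θ = 160°:
Δλ/λ_C = 1 - cos(160°)
Δλ/λ_C = 1 - -0.9397
Δλ/λ_C = 1.9397

This means the shift is 1.9397 × λ_C = 4.7063 pm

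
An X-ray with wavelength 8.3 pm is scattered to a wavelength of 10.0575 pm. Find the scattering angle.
74.00°

First find the wavelength shift:
Δλ = λ' - λ = 10.0575 - 8.3 = 1.7575 pm

Using Δλ = λ_C(1 - cos θ), with λ_C = h/(m_e·c) ≈ 2.42631024 pm:
cos θ = 1 - Δλ/λ_C
cos θ = 1 - 1.7575/2.42631024
cos θ = 0.275649

θ = arccos(0.275649)
θ = 74.00°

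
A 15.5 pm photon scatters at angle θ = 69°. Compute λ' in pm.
17.0568 pm

Using the Compton scattering formula:
λ' = λ + Δλ = λ + λ_C(1 - cos θ)

Given:
- Initial wavelength λ = 15.5 pm
- Scattering angle θ = 69°
- Compton wavelength λ_C ≈ 2.4263 pm

Calculate the shift:
Δλ = 2.4263 × (1 - cos(69°))
Δλ = 2.4263 × 0.6416
Δλ = 1.5568 pm

Final wavelength:
λ' = 15.5 + 1.5568 = 17.0568 pm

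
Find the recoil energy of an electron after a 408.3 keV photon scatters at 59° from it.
114.0288 keV

By energy conservation: K_e = E_initial - E_final

First find the scattered photon energy:
Initial wavelength: λ = hc/E = 3.0366 pm
Compton shift: Δλ = λ_C(1 - cos(59°)) = 1.1767 pm
Final wavelength: λ' = 3.0366 + 1.1767 = 4.2133 pm
Final photon energy: E' = hc/λ' = 294.2712 keV

Electron kinetic energy:
K_e = E - E' = 408.3000 - 294.2712 = 114.0288 keV

(Intermediate values are shown rounded; full precision is carried through to the final answer.)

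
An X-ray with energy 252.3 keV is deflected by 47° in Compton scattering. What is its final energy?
218.0621 keV

First convert energy to wavelength:
λ = hc/E, with hc ≈ 1239.842 keV·pm (i.e. 1239.842 eV·nm)

For E = 252.3 keV = 252300 eV:
λ = 1239.842 keV·pm / 252.3 keV
λ = 4.9142 pm

Calculate the Compton shift:
Δλ = λ_C(1 - cos(47°)) = 2.4263 × 0.3180
Δλ = 0.7716 pm

Final wavelength:
λ' = 4.9142 + 0.7716 = 5.6857 pm

Final energy:
E' = hc/λ' = 1239.842 / 5.6857 = 218.0621 keV

(Intermediate values are shown rounded; full precision is carried through to the final answer.)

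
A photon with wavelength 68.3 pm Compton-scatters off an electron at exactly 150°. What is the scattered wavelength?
72.8276 pm

Using the Compton formula: λ' = λ + λ_C(1 − cos θ)

For θ = 150°, cos θ = -√3/2 (exact) ≈ -0.8660, so:
1 − cos 150° = 1 − (-√3/2) ≈ 1.8660

Δλ = λ_C × 1.8660 = 2.4263 × 1.8660 = 4.5276 pm

λ' = 68.3 + 4.5276 = 72.8276 pm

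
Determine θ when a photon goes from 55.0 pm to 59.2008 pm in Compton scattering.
137.00°

First find the wavelength shift:
Δλ = λ' - λ = 59.2008 - 55.0 = 4.2008 pm

Using Δλ = λ_C(1 - cos θ), with λ_C = h/(m_e·c) ≈ 2.42631024 pm:
cos θ = 1 - Δλ/λ_C
cos θ = 1 - 4.2008/2.42631024
cos θ = -0.731353

θ = arccos(-0.731353)
θ = 137.00°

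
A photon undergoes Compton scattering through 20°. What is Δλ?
0.1463 pm

Using the Compton scattering formula:
Δλ = λ_C(1 - cos θ)

where λ_C = h/(m_e·c) ≈ 2.4263 pm is the Compton wavelength of an electron.

For θ = 20°:
cos(20°) = 0.9397
1 - cos(20°) = 0.0603

Δλ = 2.4263 × 0.0603
Δλ = 0.1463 pm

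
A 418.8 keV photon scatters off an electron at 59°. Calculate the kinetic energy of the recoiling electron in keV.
119.1136 keV

By energy conservation: K_e = E_initial - E_final

First find the scattered photon energy:
Initial wavelength: λ = hc/E = 2.9605 pm
Compton shift: Δλ = λ_C(1 - cos(59°)) = 1.1767 pm
Final wavelength: λ' = 2.9605 + 1.1767 = 4.1371 pm
Final photon energy: E' = hc/λ' = 299.6864 keV

Electron kinetic energy:
K_e = E - E' = 418.8000 - 299.6864 = 119.1136 keV

(Intermediate values are shown rounded; full precision is carried through to the final answer.)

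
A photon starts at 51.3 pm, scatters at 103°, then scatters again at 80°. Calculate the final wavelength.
56.2771 pm

Apply Compton shift twice:

First scattering at θ₁ = 103°:
Δλ₁ = λ_C(1 - cos(103°))
Δλ₁ = 2.4263 × 1.2250
Δλ₁ = 2.9721 pm

After first scattering:
λ₁ = 51.3 + 2.9721 = 54.2721 pm

Second scattering at θ₂ = 80°:
Δλ₂ = λ_C(1 - cos(80°))
Δλ₂ = 2.4263 × 0.8264
Δλ₂ = 2.0050 pm

Final wavelength:
λ₂ = 54.2721 + 2.0050 = 56.2771 pm

Total shift: Δλ_total = 2.9721 + 2.0050 = 4.9771 pm

(Intermediate values are shown rounded; full precision is carried through to the final answer.)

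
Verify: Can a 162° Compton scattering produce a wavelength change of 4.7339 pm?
Yes, consistent

Calculate the expected shift for θ = 162°:

Δλ_expected = λ_C(1 - cos(162°))
Δλ_expected = 2.4263 × (1 - cos(162°))
Δλ_expected = 2.4263 × 1.9511
Δλ_expected = 4.7339 pm

Given shift: 4.7339 pm
Expected shift: 4.7339 pm
Difference: 0.0000 pm

The values match. This is consistent with Compton scattering at the stated angle.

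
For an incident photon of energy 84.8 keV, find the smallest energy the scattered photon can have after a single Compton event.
63.6685 keV (at θ = 180°)

The scattered photon has minimum energy when its wavelength is maximum, i.e., when the Compton shift Δλ = λ_C(1 − cos θ) is maximum. This occurs at θ = 180° (backscattering), giving Δλ_max = 2λ_C = 4.8526 pm.

Initial wavelength: λ₀ = hc/E₀ = 14.6208 pm
Maximum final wavelength: λ'_max = λ₀ + 2λ_C = 14.6208 + 4.8526 = 19.4734 pm
Minimum final energy: E'_min = hc/λ'_max = 63.6685 keV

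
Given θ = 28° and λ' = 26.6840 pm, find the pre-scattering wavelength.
26.4000 pm

From λ' = λ + Δλ, we have λ = λ' - Δλ

First calculate the Compton shift:
Δλ = λ_C(1 - cos θ)
Δλ = 2.4263 × (1 - cos(28°))
Δλ = 2.4263 × 0.1171
Δλ = 0.2840 pm

Initial wavelength:
λ = λ' - Δλ
λ = 26.6840 - 0.2840
λ = 26.4000 pm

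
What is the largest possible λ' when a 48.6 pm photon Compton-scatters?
53.4526 pm (at θ = 180°)

The Compton shift is Δλ = λ_C(1 − cos θ).

Since cos θ ranges from −1 to 1, the factor (1 − cos θ) ranges from 0 to 2; the maximum shift occurs at θ = 180° (backscattering):
Δλ_max = 2λ_C = 2 × 2.4263 pm = 4.8526 pm

Maximum scattered wavelength:
λ'_max = λ₀ + Δλ_max = 48.6 + 4.8526 = 53.4526 pm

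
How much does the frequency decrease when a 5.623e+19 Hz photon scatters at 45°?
6.613e+18 Hz (decrease)

Convert frequency to wavelength (c = 299792458 m/s):
λ₀ = c/f₀ = 299792458/5.623e+19 = 5.3315394e-12 m = 5.3315 pm

Calculate Compton shift:
Δλ = λ_C(1 - cos(45°)) = 0.7106 pm

Final wavelength:
λ' = λ₀ + Δλ = 5.3315 + 0.7106 = 6.0422 pm

Final frequency:
f' = c/λ' = 299792458/6.0421892e-12 = 4.9616530e+19 Hz

Frequency shift (decrease):
Δf = f₀ - f' = 5.623e+19 - 4.9616530e+19 = 6.613e+18 Hz

(Intermediate values are shown rounded; full precision is carried through to the final answer.)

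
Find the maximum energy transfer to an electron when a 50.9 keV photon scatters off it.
8.4557 keV

Maximum energy transfer occurs at θ = 180° (backscattering).

Initial photon: E₀ = 50.9 keV → λ₀ = 24.3584 pm

Maximum Compton shift (at 180°):
Δλ_max = 2λ_C = 2 × 2.4263 = 4.8526 pm

Final wavelength:
λ' = 24.3584 + 4.8526 = 29.2110 pm

Minimum photon energy (maximum energy to electron):
E'_min = hc/λ' = 42.4443 keV

Maximum electron kinetic energy:
K_max = E₀ - E'_min = 50.9000 - 42.4443 = 8.4557 keV

(Intermediate values are shown rounded; full precision is carried through to the final answer.)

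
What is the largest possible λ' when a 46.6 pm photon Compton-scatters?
51.4526 pm (at θ = 180°)

The Compton shift is Δλ = λ_C(1 − cos θ).

Since cos θ ranges from −1 to 1, the factor (1 − cos θ) ranges from 0 to 2; the maximum shift occurs at θ = 180° (backscattering):
Δλ_max = 2λ_C = 2 × 2.4263 pm = 4.8526 pm

Maximum scattered wavelength:
λ'_max = λ₀ + Δλ_max = 46.6 + 4.8526 = 51.4526 pm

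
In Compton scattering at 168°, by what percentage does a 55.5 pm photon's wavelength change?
8.6479%

Calculate the Compton shift:
Δλ = λ_C(1 - cos(168°))
Δλ = 2.4263 × (1 - cos(168°))
Δλ = 2.4263 × 1.9781
Δλ = 4.7996 pm

Percentage change:
(Δλ/λ₀) × 100 = (4.7996/55.5) × 100
= 8.6479%

(Intermediate values are shown rounded; full precision is carried through to the final answer.)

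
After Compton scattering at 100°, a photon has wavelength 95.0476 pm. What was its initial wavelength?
92.2000 pm

From λ' = λ + Δλ, we have λ = λ' - Δλ

First calculate the Compton shift:
Δλ = λ_C(1 - cos θ)
Δλ = 2.4263 × (1 - cos(100°))
Δλ = 2.4263 × 1.1736
Δλ = 2.8476 pm

Initial wavelength:
λ = λ' - Δλ
λ = 95.0476 - 2.8476
λ = 92.2000 pm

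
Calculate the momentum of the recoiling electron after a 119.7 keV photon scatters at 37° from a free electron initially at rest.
3.9776e-23 kg·m/s

The electron is initially at rest, so by conservation of momentum:
p⃗_e = p⃗₀ − p⃗'  (incident photon momentum minus scattered photon momentum)

Photon momentum magnitudes (p = h/λ = E/c):
λ₀ = hc/E₀ = 10.3579 pm → p₀ = h/λ₀ = 6.3971e-23 kg·m/s
Δλ = λ_C(1 − cos 37°) = 0.4886 pm
λ' = 10.8465 pm → p' = h/λ' = 6.1090e-23 kg·m/s

The scattered photon makes angle θ = 37° with the incident direction, so by the law of cosines:
|p⃗_e|² = p₀² + p'² − 2p₀p'cos θ
|p⃗_e|² = (6.3971e-23)² + (6.1090e-23)² − 2·6.3971e-23·6.1090e-23·cos(37°)
|p⃗_e| = 3.9776e-23 kg·m/s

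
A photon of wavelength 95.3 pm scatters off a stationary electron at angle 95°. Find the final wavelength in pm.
97.9378 pm

Using the Compton scattering formula:
λ' = λ + Δλ = λ + λ_C(1 - cos θ)

Given:
- Initial wavelength λ = 95.3 pm
- Scattering angle θ = 95°
- Compton wavelength λ_C ≈ 2.4263 pm

Calculate the shift:
Δλ = 2.4263 × (1 - cos(95°))
Δλ = 2.4263 × 1.0872
Δλ = 2.6378 pm

Final wavelength:
λ' = 95.3 + 2.6378 = 97.9378 pm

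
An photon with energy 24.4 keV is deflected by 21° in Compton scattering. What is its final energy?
24.3229 keV

First convert energy to wavelength:
λ = hc/E, with hc ≈ 1239.842 keV·pm (i.e. 1239.842 eV·nm)

For E = 24.4 keV = 24400 eV:
λ = 1239.842 keV·pm / 24.4 keV
λ = 50.8132 pm

Calculate the Compton shift:
Δλ = λ_C(1 - cos(21°)) = 2.4263 × 0.0664
Δλ = 0.1612 pm

Final wavelength:
λ' = 50.8132 + 0.1612 = 50.9744 pm

Final energy:
E' = hc/λ' = 1239.842 / 50.9744 = 24.3229 keV

(Intermediate values are shown rounded; full precision is carried through to the final answer.)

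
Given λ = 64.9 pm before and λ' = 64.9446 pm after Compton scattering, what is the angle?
11.00°

First find the wavelength shift:
Δλ = λ' - λ = 64.9446 - 64.9 = 0.0446 pm

Using Δλ = λ_C(1 - cos θ), with λ_C = h/(m_e·c) ≈ 2.42631024 pm:
cos θ = 1 - Δλ/λ_C
cos θ = 1 - 0.0446/2.42631024
cos θ = 0.981618

θ = arccos(0.981618)
θ = 11.00°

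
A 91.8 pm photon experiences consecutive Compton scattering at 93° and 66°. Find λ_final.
95.7927 pm

Apply Compton shift twice:

First scattering at θ₁ = 93°:
Δλ₁ = λ_C(1 - cos(93°))
Δλ₁ = 2.4263 × 1.0523
Δλ₁ = 2.5533 pm

After first scattering:
λ₁ = 91.8 + 2.5533 = 94.3533 pm

Second scattering at θ₂ = 66°:
Δλ₂ = λ_C(1 - cos(66°))
Δλ₂ = 2.4263 × 0.5933
Δλ₂ = 1.4394 pm

Final wavelength:
λ₂ = 94.3533 + 1.4394 = 95.7927 pm

Total shift: Δλ_total = 2.5533 + 1.4394 = 3.9927 pm

(Intermediate values are shown rounded; full precision is carried through to the final answer.)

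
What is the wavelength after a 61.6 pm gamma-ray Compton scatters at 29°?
61.9042 pm

Using the Compton scattering formula:
λ' = λ + Δλ = λ + λ_C(1 - cos θ)

Given:
- Initial wavelength λ = 61.6 pm
- Scattering angle θ = 29°
- Compton wavelength λ_C ≈ 2.4263 pm

Calculate the shift:
Δλ = 2.4263 × (1 - cos(29°))
Δλ = 2.4263 × 0.1254
Δλ = 0.3042 pm

Final wavelength:
λ' = 61.6 + 0.3042 = 61.9042 pm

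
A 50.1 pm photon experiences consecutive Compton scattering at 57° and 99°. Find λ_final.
54.0107 pm

Apply Compton shift twice:

First scattering at θ₁ = 57°:
Δλ₁ = λ_C(1 - cos(57°))
Δλ₁ = 2.4263 × 0.4554
Δλ₁ = 1.1048 pm

After first scattering:
λ₁ = 50.1 + 1.1048 = 51.2048 pm

Second scattering at θ₂ = 99°:
Δλ₂ = λ_C(1 - cos(99°))
Δλ₂ = 2.4263 × 1.1564
Δλ₂ = 2.8059 pm

Final wavelength:
λ₂ = 51.2048 + 2.8059 = 54.0107 pm

Total shift: Δλ_total = 1.1048 + 2.8059 = 3.9107 pm

(Intermediate values are shown rounded; full precision is carried through to the final answer.)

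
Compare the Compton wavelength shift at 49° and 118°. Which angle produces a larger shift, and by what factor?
118° produces the larger shift by a factor of 4.272

Calculate both shifts using Δλ = λ_C(1 - cos θ):

For θ₁ = 49°:
Δλ₁ = 2.4263 × (1 - cos(49°))
Δλ₁ = 2.4263 × 0.3439
Δλ₁ = 0.8345 pm

For θ₂ = 118°:
Δλ₂ = 2.4263 × (1 - cos(118°))
Δλ₂ = 2.4263 × 1.4695
Δλ₂ = 3.5654 pm

The 118° angle produces the larger shift.
Ratio: 3.5654/0.8345 = 4.272

(Intermediate values are shown rounded; full precision is carried through to the final answer.)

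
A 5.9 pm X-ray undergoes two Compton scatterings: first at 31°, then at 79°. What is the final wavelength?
8.2099 pm

Apply Compton shift twice:

First scattering at θ₁ = 31°:
Δλ₁ = λ_C(1 - cos(31°))
Δλ₁ = 2.4263 × 0.1428
Δλ₁ = 0.3466 pm

After first scattering:
λ₁ = 5.9 + 0.3466 = 6.2466 pm

Second scattering at θ₂ = 79°:
Δλ₂ = λ_C(1 - cos(79°))
Δλ₂ = 2.4263 × 0.8092
Δλ₂ = 1.9633 pm

Final wavelength:
λ₂ = 6.2466 + 1.9633 = 8.2099 pm

Total shift: Δλ_total = 0.3466 + 1.9633 = 2.3099 pm

(Intermediate values are shown rounded; full precision is carried through to the final answer.)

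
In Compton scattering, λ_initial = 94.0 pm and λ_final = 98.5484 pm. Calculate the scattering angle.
151.00°

First find the wavelength shift:
Δλ = λ' - λ = 98.5484 - 94.0 = 4.5484 pm

Using Δλ = λ_C(1 - cos θ), with λ_C = h/(m_e·c) ≈ 2.42631024 pm:
cos θ = 1 - Δλ/λ_C
cos θ = 1 - 4.5484/2.42631024
cos θ = -0.874616

θ = arccos(-0.874616)
θ = 151.00°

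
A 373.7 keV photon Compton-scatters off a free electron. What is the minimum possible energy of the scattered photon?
151.7486 keV (at θ = 180°)

The scattered photon has minimum energy when its wavelength is maximum, i.e., when the Compton shift Δλ = λ_C(1 − cos θ) is maximum. This occurs at θ = 180° (backscattering), giving Δλ_max = 2λ_C = 4.8526 pm.

Initial wavelength: λ₀ = hc/E₀ = 3.3177 pm
Maximum final wavelength: λ'_max = λ₀ + 2λ_C = 3.3177 + 4.8526 = 8.1704 pm
Minimum final energy: E'_min = hc/λ'_max = 151.7486 keV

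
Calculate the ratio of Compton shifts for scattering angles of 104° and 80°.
104° produces the larger shift by a factor of 1.503

Calculate both shifts using Δλ = λ_C(1 - cos θ):

For θ₁ = 80°:
Δλ₁ = 2.4263 × (1 - cos(80°))
Δλ₁ = 2.4263 × 0.8264
Δλ₁ = 2.0050 pm

For θ₂ = 104°:
Δλ₂ = 2.4263 × (1 - cos(104°))
Δλ₂ = 2.4263 × 1.2419
Δλ₂ = 3.0133 pm

The 104° angle produces the larger shift.
Ratio: 3.0133/2.0050 = 1.503

(Intermediate values are shown rounded; full precision is carried through to the final answer.)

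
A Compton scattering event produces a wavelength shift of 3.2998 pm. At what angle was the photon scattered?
111.10°

From the Compton formula Δλ = λ_C(1 - cos θ), we can solve for θ:

cos θ = 1 - Δλ/λ_C

Given:
- Δλ = 3.2998 pm
- λ_C = h/(m_e·c) ≈ 2.42631024 pm

cos θ = 1 - 3.2998/2.42631024
cos θ = 1 - 1.360007
cos θ = -0.360007

θ = arccos(-0.360007)
θ = 111.10°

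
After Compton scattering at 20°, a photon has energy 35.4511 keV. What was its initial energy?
35.6000 keV

Convert final energy to wavelength (hc ≈ 1239.842 keV·pm):
λ' = hc/E' = 1239.842 / 35.4511 = 34.9733 pm

Calculate the Compton shift:
Δλ = λ_C(1 - cos(20°))
Δλ = 2.4263 × (1 - cos(20°))
Δλ = 0.1463 pm

Initial wavelength:
λ = λ' - Δλ = 34.9733 - 0.1463 = 34.8270 pm

Initial energy:
E = hc/λ = 1239.842 / 34.8270 = 35.6000 keV

(Intermediate values are shown rounded; full precision is carried through to the final answer.)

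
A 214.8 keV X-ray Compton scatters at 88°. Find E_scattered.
152.8083 keV

First convert energy to wavelength:
λ = hc/E, with hc ≈ 1239.842 keV·pm (i.e. 1239.842 eV·nm)

For E = 214.8 keV = 214800 eV:
λ = 1239.842 keV·pm / 214.8 keV
λ = 5.7721 pm

Calculate the Compton shift:
Δλ = λ_C(1 - cos(88°)) = 2.4263 × 0.9651
Δλ = 2.3416 pm

Final wavelength:
λ' = 5.7721 + 2.3416 = 8.1137 pm

Final energy:
E' = hc/λ' = 1239.842 / 8.1137 = 152.8083 keV

(Intermediate values are shown rounded; full precision is carried through to the final answer.)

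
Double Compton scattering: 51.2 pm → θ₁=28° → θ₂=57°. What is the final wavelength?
52.5889 pm

Apply Compton shift twice:

First scattering at θ₁ = 28°:
Δλ₁ = λ_C(1 - cos(28°))
Δλ₁ = 2.4263 × 0.1171
Δλ₁ = 0.2840 pm

After first scattering:
λ₁ = 51.2 + 0.2840 = 51.4840 pm

Second scattering at θ₂ = 57°:
Δλ₂ = λ_C(1 - cos(57°))
Δλ₂ = 2.4263 × 0.4554
Δλ₂ = 1.1048 pm

Final wavelength:
λ₂ = 51.4840 + 1.1048 = 52.5889 pm

Total shift: Δλ_total = 0.2840 + 1.1048 = 1.3889 pm

(Intermediate values are shown rounded; full precision is carried through to the final answer.)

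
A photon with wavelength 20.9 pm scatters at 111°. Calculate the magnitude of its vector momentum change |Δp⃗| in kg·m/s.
4.8758e-23 kg·m/s

Photon momentum magnitude is p = h/λ.

Initial momentum:
p₀ = h/λ = 6.6261e-34/2.0900e-11 = 3.1704e-23 kg·m/s

After scattering:
λ' = λ + Δλ = 20.9 + 3.2958 = 24.1958 pm
p' = h/λ' = 6.6261e-34/2.4196e-11 = 2.7385e-23 kg·m/s

Momentum is a vector; the scattered photon's direction makes angle θ = 111° with the incident direction. The magnitude of the vector change Δp⃗ = p⃗₀ − p⃗' is found from the law of cosines:
|Δp⃗|² = p₀² + p'² − 2p₀p'cos θ
|Δp⃗|² = (3.1704e-23)² + (2.7385e-23)² − 2·3.1704e-23·2.7385e-23·cos(111°)
|Δp⃗| = 4.8758e-23 kg·m/s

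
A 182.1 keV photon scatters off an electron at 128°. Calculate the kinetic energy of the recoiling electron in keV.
66.5366 keV

By energy conservation: K_e = E_initial - E_final

First find the scattered photon energy:
Initial wavelength: λ = hc/E = 6.8086 pm
Compton shift: Δλ = λ_C(1 - cos(128°)) = 3.9201 pm
Final wavelength: λ' = 6.8086 + 3.9201 = 10.7287 pm
Final photon energy: E' = hc/λ' = 115.5634 keV

Electron kinetic energy:
K_e = E - E' = 182.1000 - 115.5634 = 66.5366 keV

(Intermediate values are shown rounded; full precision is carried through to the final answer.)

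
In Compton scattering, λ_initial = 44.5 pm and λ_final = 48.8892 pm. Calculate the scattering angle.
144.00°

First find the wavelength shift:
Δλ = λ' - λ = 48.8892 - 44.5 = 4.3892 pm

Using Δλ = λ_C(1 - cos θ), with λ_C = h/(m_e·c) ≈ 2.42631024 pm:
cos θ = 1 - Δλ/λ_C
cos θ = 1 - 4.3892/2.42631024
cos θ = -0.809002

θ = arccos(-0.809002)
θ = 144.00°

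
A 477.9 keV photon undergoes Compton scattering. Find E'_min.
166.4893 keV (at θ = 180°)

The scattered photon has minimum energy when its wavelength is maximum, i.e., when the Compton shift Δλ = λ_C(1 − cos θ) is maximum. This occurs at θ = 180° (backscattering), giving Δλ_max = 2λ_C = 4.8526 pm.

Initial wavelength: λ₀ = hc/E₀ = 2.5944 pm
Maximum final wavelength: λ'_max = λ₀ + 2λ_C = 2.5944 + 4.8526 = 7.4470 pm
Minimum final energy: E'_min = hc/λ'_max = 166.4893 keV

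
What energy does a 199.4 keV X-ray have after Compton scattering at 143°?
117.1662 keV

First convert energy to wavelength:
λ = hc/E, with hc ≈ 1239.842 keV·pm (i.e. 1239.842 eV·nm)

For E = 199.4 keV = 199400 eV:
λ = 1239.842 keV·pm / 199.4 keV
λ = 6.2179 pm

Calculate the Compton shift:
Δλ = λ_C(1 - cos(143°)) = 2.4263 × 1.7986
Δλ = 4.3640 pm

Final wavelength:
λ' = 6.2179 + 4.3640 = 10.5819 pm

Final energy:
E' = hc/λ' = 1239.842 / 10.5819 = 117.1662 keV

(Intermediate values are shown rounded; full precision is carried through to the final answer.)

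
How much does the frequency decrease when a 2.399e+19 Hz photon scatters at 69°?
2.658e+18 Hz (decrease)

Convert frequency to wavelength (c = 299792458 m/s):
λ₀ = c/f₀ = 299792458/2.399e+19 = 1.2496559e-11 m = 12.4966 pm

Calculate Compton shift:
Δλ = λ_C(1 - cos(69°)) = 1.5568 pm

Final wavelength:
λ' = λ₀ + Δλ = 12.4966 + 1.5568 = 14.0534 pm

Final frequency:
f' = c/λ' = 299792458/1.4053358e-11 = 2.1332443e+19 Hz

Frequency shift (decrease):
Δf = f₀ - f' = 2.399e+19 - 2.1332443e+19 = 2.658e+18 Hz

(Intermediate values are shown rounded; full precision is carried through to the final answer.)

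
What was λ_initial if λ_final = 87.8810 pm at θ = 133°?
83.8000 pm

From λ' = λ + Δλ, we have λ = λ' - Δλ

First calculate the Compton shift:
Δλ = λ_C(1 - cos θ)
Δλ = 2.4263 × (1 - cos(133°))
Δλ = 2.4263 × 1.6820
Δλ = 4.0810 pm

Initial wavelength:
λ = λ' - Δλ
λ = 87.8810 - 4.0810
λ = 83.8000 pm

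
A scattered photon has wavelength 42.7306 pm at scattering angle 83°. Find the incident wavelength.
40.6000 pm

From λ' = λ + Δλ, we have λ = λ' - Δλ

First calculate the Compton shift:
Δλ = λ_C(1 - cos θ)
Δλ = 2.4263 × (1 - cos(83°))
Δλ = 2.4263 × 0.8781
Δλ = 2.1306 pm

Initial wavelength:
λ = λ' - Δλ
λ = 42.7306 - 2.1306
λ = 40.6000 pm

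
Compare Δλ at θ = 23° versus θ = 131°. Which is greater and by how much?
131° produces the larger shift by a factor of 20.832

Calculate both shifts using Δλ = λ_C(1 - cos θ):

For θ₁ = 23°:
Δλ₁ = 2.4263 × (1 - cos(23°))
Δλ₁ = 2.4263 × 0.0795
Δλ₁ = 0.1929 pm

For θ₂ = 131°:
Δλ₂ = 2.4263 × (1 - cos(131°))
Δλ₂ = 2.4263 × 1.6561
Δλ₂ = 4.0181 pm

The 131° angle produces the larger shift.
Ratio: 4.0181/0.1929 = 20.832

(Intermediate values are shown rounded; full precision is carried through to the final answer.)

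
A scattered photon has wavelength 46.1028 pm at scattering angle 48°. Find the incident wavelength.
45.3000 pm

From λ' = λ + Δλ, we have λ = λ' - Δλ

First calculate the Compton shift:
Δλ = λ_C(1 - cos θ)
Δλ = 2.4263 × (1 - cos(48°))
Δλ = 2.4263 × 0.3309
Δλ = 0.8028 pm

Initial wavelength:
λ = λ' - Δλ
λ = 46.1028 - 0.8028
λ = 45.3000 pm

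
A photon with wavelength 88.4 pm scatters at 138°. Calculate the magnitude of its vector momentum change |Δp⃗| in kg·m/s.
1.3676e-23 kg·m/s

Photon momentum magnitude is p = h/λ.

Initial momentum:
p₀ = h/λ = 6.6261e-34/8.8400e-11 = 7.4956e-24 kg·m/s

After scattering:
λ' = λ + Δλ = 88.4 + 4.2294 = 92.6294 pm
p' = h/λ' = 6.6261e-34/9.2629e-11 = 7.1533e-24 kg·m/s

Momentum is a vector; the scattered photon's direction makes angle θ = 138° with the incident direction. The magnitude of the vector change Δp⃗ = p⃗₀ − p⃗' is found from the law of cosines:
|Δp⃗|² = p₀² + p'² − 2p₀p'cos θ
|Δp⃗|² = (7.4956e-24)² + (7.1533e-24)² − 2·7.4956e-24·7.1533e-24·cos(138°)
|Δp⃗| = 1.3676e-23 kg·m/s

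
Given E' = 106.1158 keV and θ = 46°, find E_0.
113.3000 keV

Convert final energy to wavelength (hc ≈ 1239.842 keV·pm):
λ' = hc/E' = 1239.842 / 106.1158 = 11.6839 pm

Calculate the Compton shift:
Δλ = λ_C(1 - cos(46°))
Δλ = 2.4263 × (1 - cos(46°))
Δλ = 0.7409 pm

Initial wavelength:
λ = λ' - Δλ = 11.6839 - 0.7409 = 10.9430 pm

Initial energy:
E = hc/λ = 1239.842 / 10.9430 = 113.3000 keV

(Intermediate values are shown rounded; full precision is carried through to the final answer.)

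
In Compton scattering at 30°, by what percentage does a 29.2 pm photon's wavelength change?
1.1132%

Calculate the Compton shift:
Δλ = λ_C(1 - cos(30°))
Δλ = 2.4263 × (1 - cos(30°))
Δλ = 2.4263 × 0.1340
Δλ = 0.3251 pm

Percentage change:
(Δλ/λ₀) × 100 = (0.3251/29.2) × 100
= 1.1132%

(Intermediate values are shown rounded; full precision is carried through to the final answer.)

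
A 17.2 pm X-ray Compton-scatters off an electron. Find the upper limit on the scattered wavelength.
22.0526 pm (at θ = 180°)

The Compton shift is Δλ = λ_C(1 − cos θ).

Since cos θ ranges from −1 to 1, the factor (1 − cos θ) ranges from 0 to 2; the maximum shift occurs at θ = 180° (backscattering):
Δλ_max = 2λ_C = 2 × 2.4263 pm = 4.8526 pm

Maximum scattered wavelength:
λ'_max = λ₀ + Δλ_max = 17.2 + 4.8526 = 22.0526 pm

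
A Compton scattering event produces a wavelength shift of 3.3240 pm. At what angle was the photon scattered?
111.71°

From the Compton formula Δλ = λ_C(1 - cos θ), we can solve for θ:

cos θ = 1 - Δλ/λ_C

Given:
- Δλ = 3.3240 pm
- λ_C = h/(m_e·c) ≈ 2.42631024 pm

cos θ = 1 - 3.3240/2.42631024
cos θ = 1 - 1.369981
cos θ = -0.369981

θ = arccos(-0.369981)
θ = 111.71°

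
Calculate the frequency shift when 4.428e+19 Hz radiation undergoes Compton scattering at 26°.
1.550e+18 Hz (decrease)

Convert frequency to wavelength (c = 299792458 m/s):
λ₀ = c/f₀ = 299792458/4.428e+19 = 6.7703807e-12 m = 6.7704 pm

Calculate Compton shift:
Δλ = λ_C(1 - cos(26°)) = 0.2456 pm

Final wavelength:
λ' = λ₀ + Δλ = 6.7704 + 0.2456 = 7.0159 pm

Final frequency:
f' = c/λ' = 299792458/7.0159378e-12 = 4.2730205e+19 Hz

Frequency shift (decrease):
Δf = f₀ - f' = 4.428e+19 - 4.2730205e+19 = 1.550e+18 Hz

(Intermediate values are shown rounded; full precision is carried through to the final answer.)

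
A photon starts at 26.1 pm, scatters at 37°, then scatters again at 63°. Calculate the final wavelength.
27.9134 pm

Apply Compton shift twice:

First scattering at θ₁ = 37°:
Δλ₁ = λ_C(1 - cos(37°))
Δλ₁ = 2.4263 × 0.2014
Δλ₁ = 0.4886 pm

After first scattering:
λ₁ = 26.1 + 0.4886 = 26.5886 pm

Second scattering at θ₂ = 63°:
Δλ₂ = λ_C(1 - cos(63°))
Δλ₂ = 2.4263 × 0.5460
Δλ₂ = 1.3248 pm

Final wavelength:
λ₂ = 26.5886 + 1.3248 = 27.9134 pm

Total shift: Δλ_total = 0.4886 + 1.3248 = 1.8134 pm

(Intermediate values are shown rounded; full precision is carried through to the final answer.)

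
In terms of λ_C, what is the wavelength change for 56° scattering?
0.4408 λ_C

The Compton shift formula is:
Δλ = λ_C(1 - cos θ)

Dividing both sides by λ_C:
Δλ/λ_C = 1 - cos θ

For θ = 56°:
Δλ/λ_C = 1 - cos(56°)
Δλ/λ_C = 1 - 0.5592
Δλ/λ_C = 0.4408

This means the shift is 0.4408 × λ_C = 1.0695 pm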